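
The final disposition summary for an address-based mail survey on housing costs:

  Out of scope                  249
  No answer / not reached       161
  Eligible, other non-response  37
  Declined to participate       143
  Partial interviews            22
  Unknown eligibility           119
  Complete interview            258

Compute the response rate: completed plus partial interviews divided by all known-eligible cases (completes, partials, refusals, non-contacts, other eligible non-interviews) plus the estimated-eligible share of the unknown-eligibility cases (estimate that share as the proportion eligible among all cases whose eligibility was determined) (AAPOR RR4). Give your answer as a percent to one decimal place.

39.7%

Top → 258 + 22 = 280
Eligible (known) → 258 + 22 + 143 + 161 + 37 = 621
e = 621 / (621 + 249) = 621 / 870 = 0.7138
Eligible share of unknowns → 0.7138 × 119 = 84.94
Denominator → 621 + 84.94 = 705.94
RR4 = 280 / 705.94 = 0.3966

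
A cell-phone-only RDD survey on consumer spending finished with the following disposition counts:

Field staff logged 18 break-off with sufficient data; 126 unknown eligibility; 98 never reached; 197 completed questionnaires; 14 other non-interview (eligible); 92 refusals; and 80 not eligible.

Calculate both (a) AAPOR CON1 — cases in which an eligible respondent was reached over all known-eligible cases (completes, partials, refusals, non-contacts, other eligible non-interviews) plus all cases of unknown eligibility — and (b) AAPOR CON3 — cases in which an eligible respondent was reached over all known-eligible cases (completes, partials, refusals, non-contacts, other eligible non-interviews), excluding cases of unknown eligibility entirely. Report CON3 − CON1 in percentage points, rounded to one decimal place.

Num → 197 + 18 + 92 + 14 = 321
Denom → 197 + 18 + 92 + 98 + 14 + 126 = 545
CON1 = 321 / 545 = 0.5890
Denom → 197 + 18 + 92 + 98 + 14 = 419
CON3 = 321 / 419 = 0.7661
Difference = 76.61 − 58.90 = 17.71 percentage points

17.7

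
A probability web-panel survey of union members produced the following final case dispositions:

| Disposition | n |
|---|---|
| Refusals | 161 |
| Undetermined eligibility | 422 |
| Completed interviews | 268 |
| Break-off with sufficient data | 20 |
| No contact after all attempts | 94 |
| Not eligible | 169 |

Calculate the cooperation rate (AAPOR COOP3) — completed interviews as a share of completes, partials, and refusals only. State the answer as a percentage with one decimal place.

59.7%

Top → 268
Base → 268 + 20 + 161 = 449
COOP3 = 268 / 449 = 0.5969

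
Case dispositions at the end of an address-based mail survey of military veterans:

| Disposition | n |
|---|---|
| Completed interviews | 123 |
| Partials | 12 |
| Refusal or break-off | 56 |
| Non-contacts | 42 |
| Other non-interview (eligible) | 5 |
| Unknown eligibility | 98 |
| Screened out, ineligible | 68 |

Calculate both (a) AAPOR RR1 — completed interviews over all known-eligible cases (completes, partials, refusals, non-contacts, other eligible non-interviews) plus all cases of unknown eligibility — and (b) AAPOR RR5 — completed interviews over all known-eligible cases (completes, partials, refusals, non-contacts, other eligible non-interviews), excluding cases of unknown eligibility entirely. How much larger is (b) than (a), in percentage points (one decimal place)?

15.1

Num: 123
Base: 123 + 12 + 56 + 42 + 5 + 98 = 336
RR1 = 123 / 336 = 0.3661
Base: 123 + 12 + 56 + 42 + 5 = 238
RR5 = 123 / 238 = 0.5168
Difference = 51.68 − 36.61 = 15.07 percentage points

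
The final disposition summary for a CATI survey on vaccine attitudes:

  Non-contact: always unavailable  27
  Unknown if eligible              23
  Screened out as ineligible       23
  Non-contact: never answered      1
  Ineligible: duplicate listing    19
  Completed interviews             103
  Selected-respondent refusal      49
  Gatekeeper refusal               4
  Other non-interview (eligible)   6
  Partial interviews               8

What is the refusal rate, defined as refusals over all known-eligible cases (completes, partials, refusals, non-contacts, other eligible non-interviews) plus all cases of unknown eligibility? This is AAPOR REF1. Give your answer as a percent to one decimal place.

24.0%

Refused = 4 + 49 = 53
Never reached = 1 + 27 = 28
Ineligible = 23 + 19 = 42
Numerator → 53
Denom → 103 + 8 + 53 + 28 + 6 + 23 = 221
REF1 = 53 / 221 = 0.2398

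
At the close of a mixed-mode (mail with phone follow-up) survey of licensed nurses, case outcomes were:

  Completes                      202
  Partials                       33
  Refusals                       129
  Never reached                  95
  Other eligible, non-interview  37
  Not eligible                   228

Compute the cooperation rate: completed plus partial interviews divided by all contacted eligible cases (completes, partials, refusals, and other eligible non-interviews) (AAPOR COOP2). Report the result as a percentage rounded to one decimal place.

58.6%

Num: 202 + 33 = 235
Denominator: 202 + 33 + 129 + 37 = 401
COOP2 = 235 / 401 = 0.5860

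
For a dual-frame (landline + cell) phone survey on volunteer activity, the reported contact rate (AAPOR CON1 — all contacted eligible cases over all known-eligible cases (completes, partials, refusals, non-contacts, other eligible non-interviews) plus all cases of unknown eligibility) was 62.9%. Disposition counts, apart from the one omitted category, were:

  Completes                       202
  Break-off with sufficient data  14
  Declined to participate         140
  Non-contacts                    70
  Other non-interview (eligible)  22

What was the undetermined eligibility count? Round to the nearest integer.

153

Numerator: 202 + 14 + 140 + 22 = 378
CON1 = 378 / D = 0.629
D = 378 / 0.629 = 601.0
Other denominator terms total 448
undetermined eligibility = 601.0 − 448 ≈ 153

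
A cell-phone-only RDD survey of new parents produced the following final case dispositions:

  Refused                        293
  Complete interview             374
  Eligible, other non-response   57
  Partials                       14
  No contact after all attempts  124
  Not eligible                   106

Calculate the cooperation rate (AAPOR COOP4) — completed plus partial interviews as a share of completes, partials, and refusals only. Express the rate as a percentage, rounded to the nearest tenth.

Numerator = 374 + 14 = 388
Denominator = 374 + 14 + 293 = 681
COOP4 = 388 / 681 = 0.5698

57.0%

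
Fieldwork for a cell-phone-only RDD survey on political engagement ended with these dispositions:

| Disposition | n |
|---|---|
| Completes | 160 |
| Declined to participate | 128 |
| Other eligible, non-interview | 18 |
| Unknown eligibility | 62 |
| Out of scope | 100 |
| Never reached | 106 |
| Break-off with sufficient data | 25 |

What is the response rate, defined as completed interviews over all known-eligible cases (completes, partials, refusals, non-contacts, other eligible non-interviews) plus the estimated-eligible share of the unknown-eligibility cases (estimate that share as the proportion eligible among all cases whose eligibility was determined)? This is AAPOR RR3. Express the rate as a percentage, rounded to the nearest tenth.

32.8%

Top → 160
Determined eligible → 160 + 25 + 128 + 106 + 18 = 437
e = 437 / (437 + 100) = 437 / 537 = 0.8138
e × U → 0.8138 × 62 = 50.46
Denom → 437 + 50.46 = 487.46
RR3 = 160 / 487.46 = 0.3282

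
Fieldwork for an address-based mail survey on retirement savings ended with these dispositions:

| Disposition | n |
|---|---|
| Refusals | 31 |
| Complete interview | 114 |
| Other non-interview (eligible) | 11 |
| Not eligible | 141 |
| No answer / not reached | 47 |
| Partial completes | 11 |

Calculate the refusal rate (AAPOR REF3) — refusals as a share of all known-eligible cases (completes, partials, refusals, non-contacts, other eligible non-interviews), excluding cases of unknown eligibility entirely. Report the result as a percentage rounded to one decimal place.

14.5%

Top: 31
Denominator: 114 + 11 + 31 + 47 + 11 = 214
REF3 = 31 / 214 = 0.1449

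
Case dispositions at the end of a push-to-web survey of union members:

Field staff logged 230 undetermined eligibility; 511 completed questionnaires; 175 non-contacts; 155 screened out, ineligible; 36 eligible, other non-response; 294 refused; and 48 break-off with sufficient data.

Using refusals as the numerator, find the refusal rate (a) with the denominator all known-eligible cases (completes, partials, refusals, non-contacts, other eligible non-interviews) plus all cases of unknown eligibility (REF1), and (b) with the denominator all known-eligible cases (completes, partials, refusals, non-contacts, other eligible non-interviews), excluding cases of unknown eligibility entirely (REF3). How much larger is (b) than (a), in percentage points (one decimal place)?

Top → 294
Denom → 511 + 48 + 294 + 175 + 36 + 230 = 1294
REF1 = 294 / 1294 = 0.2272
Denom → 511 + 48 + 294 + 175 + 36 = 1064
REF3 = 294 / 1064 = 0.2763
Difference = 27.63 − 22.72 = 4.91 percentage points

4.9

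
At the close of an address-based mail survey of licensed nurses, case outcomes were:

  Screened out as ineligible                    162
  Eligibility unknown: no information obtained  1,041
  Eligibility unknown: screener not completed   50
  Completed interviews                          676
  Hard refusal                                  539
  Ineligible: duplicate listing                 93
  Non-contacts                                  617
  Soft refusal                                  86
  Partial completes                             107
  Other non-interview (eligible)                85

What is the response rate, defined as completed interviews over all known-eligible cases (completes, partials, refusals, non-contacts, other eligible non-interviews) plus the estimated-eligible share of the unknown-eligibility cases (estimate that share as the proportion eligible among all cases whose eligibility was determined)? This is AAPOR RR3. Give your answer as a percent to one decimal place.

Declined to participate = 539 + 86 = 625
Undetermined eligibility = 50 + 1041 = 1091
Screened out, ineligible = 162 + 93 = 255
Top → 676
Eligible (known) → 676 + 107 + 625 + 617 + 85 = 2110
e = 2110 / (2110 + 255) = 2110 / 2365 = 0.8922
Eligible share of unknowns → 0.8922 × 1091 = 973.39
Denominator → 2110 + 973.39 = 3083.39
RR3 = 676 / 3083.39 = 0.2192

21.9%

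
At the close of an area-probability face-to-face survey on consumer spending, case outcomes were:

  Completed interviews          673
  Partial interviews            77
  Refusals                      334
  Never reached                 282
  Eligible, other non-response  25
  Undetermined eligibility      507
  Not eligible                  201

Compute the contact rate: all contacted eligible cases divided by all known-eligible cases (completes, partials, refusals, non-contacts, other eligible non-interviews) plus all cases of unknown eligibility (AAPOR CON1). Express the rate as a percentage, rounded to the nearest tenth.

Top → 673 + 77 + 334 + 25 = 1109
Denominator → 673 + 77 + 334 + 282 + 25 + 507 = 1898
CON1 = 1109 / 1898 = 0.5843

58.4%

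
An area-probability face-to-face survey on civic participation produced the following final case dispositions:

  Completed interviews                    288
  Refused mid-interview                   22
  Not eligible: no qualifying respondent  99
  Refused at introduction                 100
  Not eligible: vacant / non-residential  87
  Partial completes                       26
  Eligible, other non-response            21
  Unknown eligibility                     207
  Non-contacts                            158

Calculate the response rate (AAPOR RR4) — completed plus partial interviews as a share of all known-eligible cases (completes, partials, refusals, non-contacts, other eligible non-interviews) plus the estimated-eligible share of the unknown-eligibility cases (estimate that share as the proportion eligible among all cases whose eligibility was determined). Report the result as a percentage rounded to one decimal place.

40.6%

Refused = 100 + 22 = 122
Not eligible = 99 + 87 = 186
Top → 288 + 26 = 314
Determined eligible → 288 + 26 + 122 + 158 + 21 = 615
e = 615 / (615 + 186) = 615 / 801 = 0.7678
Estimated eligible among unknowns → 0.7678 × 207 = 158.93
Denominator → 615 + 158.93 = 773.93
RR4 = 314 / 773.93 = 0.4057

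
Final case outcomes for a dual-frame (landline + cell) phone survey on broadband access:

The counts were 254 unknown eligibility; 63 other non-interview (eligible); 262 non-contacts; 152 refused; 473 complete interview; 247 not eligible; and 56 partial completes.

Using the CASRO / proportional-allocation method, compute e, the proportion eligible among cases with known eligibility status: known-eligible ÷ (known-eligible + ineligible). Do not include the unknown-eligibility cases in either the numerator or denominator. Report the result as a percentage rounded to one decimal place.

Eligible (known): 473 + 56 + 152 + 262 + 63 = 1006
e = 1006 / (1006 + 247) = 1006 / 1253 = 0.8029

80.3%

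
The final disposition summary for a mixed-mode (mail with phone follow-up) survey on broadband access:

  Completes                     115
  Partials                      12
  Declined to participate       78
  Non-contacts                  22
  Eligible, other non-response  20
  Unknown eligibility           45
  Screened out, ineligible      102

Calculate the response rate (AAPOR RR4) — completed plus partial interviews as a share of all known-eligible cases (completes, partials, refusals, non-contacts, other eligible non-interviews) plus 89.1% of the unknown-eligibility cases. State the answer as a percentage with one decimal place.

Numerator: 115 + 12 = 127
Known eligible: 115 + 12 + 78 + 22 + 20 = 247
e × U: 0.8910 × 45 = 40.09
Denominator: 247 + 40.09 = 287.09
RR4 = 127 / 287.09 = 0.4424

44.2%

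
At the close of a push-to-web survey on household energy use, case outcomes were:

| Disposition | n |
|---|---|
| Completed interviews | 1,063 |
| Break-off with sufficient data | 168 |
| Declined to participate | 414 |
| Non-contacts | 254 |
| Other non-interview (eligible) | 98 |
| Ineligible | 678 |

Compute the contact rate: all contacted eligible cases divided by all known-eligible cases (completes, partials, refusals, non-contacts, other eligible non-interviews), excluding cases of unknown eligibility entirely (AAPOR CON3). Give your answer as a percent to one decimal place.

Num → 1063 + 168 + 414 + 98 = 1743
Base → 1063 + 168 + 414 + 254 + 98 = 1997
CON3 = 1743 / 1997 = 0.8728

87.3%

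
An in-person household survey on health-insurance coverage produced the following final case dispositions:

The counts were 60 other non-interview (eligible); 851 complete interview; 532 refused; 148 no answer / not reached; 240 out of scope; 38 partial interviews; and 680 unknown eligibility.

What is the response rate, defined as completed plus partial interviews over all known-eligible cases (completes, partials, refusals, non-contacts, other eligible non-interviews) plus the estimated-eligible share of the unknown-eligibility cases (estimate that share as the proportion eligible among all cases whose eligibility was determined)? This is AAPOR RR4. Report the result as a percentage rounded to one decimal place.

Num → 851 + 38 = 889
Eligible (known) → 851 + 38 + 532 + 148 + 60 = 1629
e = 1629 / (1629 + 240) = 1629 / 1869 = 0.8716
e × U → 0.8716 × 680 = 592.69
Base → 1629 + 592.69 = 2221.69
RR4 = 889 / 2221.69 = 0.4001

40.0%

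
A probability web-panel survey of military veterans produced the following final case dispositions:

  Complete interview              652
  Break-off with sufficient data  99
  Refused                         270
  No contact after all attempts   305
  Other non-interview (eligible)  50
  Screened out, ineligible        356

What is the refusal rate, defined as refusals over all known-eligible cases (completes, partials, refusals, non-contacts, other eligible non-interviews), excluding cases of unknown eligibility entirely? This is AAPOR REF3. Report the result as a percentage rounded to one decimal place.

Numerator: 270
Denom: 652 + 99 + 270 + 305 + 50 = 1376
REF3 = 270 / 1376 = 0.1962

19.6%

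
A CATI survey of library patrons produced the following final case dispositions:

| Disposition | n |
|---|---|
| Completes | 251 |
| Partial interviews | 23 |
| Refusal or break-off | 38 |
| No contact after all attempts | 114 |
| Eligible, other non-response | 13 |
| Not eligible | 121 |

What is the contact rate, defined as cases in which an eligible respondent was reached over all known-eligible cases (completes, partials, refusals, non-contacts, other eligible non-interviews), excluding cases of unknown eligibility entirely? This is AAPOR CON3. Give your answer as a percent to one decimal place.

74.0%

Numerator → 251 + 23 + 38 + 13 = 325
Denom → 251 + 23 + 38 + 114 + 13 = 439
CON3 = 325 / 439 = 0.7403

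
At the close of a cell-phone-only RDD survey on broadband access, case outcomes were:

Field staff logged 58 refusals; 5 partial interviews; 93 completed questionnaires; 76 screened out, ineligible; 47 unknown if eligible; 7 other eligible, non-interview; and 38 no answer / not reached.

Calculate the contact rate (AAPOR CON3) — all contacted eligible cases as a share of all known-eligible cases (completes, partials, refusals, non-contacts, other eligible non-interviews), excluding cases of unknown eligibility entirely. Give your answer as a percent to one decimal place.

Numerator → 93 + 5 + 58 + 7 = 163
Denom → 93 + 5 + 58 + 38 + 7 = 201
CON3 = 163 / 201 = 0.8109

81.1%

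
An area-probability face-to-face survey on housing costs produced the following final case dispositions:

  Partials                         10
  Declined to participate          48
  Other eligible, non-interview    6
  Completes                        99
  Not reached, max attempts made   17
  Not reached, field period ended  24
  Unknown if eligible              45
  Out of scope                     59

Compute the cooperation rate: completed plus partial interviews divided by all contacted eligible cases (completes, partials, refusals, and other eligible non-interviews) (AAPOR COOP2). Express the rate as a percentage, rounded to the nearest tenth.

66.9%

No contact after all attempts = 24 + 17 = 41
Num → 99 + 10 = 109
Denominator → 99 + 10 + 48 + 6 = 163
COOP2 = 109 / 163 = 0.6687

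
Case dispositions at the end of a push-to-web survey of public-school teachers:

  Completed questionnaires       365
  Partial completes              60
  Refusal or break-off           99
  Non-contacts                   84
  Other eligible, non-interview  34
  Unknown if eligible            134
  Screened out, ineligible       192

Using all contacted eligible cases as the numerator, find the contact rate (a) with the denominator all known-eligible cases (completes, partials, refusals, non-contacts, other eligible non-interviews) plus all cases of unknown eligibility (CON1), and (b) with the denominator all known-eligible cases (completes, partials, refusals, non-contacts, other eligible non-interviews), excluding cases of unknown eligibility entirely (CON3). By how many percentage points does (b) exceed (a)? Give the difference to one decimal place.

Numerator = 365 + 60 + 99 + 34 = 558
Denom = 365 + 60 + 99 + 84 + 34 + 134 = 776
CON1 = 558 / 776 = 0.7191
Denom = 365 + 60 + 99 + 84 + 34 = 642
CON3 = 558 / 642 = 0.8692
Difference = 86.92 − 71.91 = 15.01 percentage points

15.0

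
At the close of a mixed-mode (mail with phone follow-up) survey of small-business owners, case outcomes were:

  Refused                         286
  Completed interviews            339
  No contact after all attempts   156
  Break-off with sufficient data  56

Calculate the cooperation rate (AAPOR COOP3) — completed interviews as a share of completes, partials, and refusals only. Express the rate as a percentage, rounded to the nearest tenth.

49.8%

Num = 339
Denominator = 339 + 56 + 286 = 681
COOP3 = 339 / 681 = 0.4978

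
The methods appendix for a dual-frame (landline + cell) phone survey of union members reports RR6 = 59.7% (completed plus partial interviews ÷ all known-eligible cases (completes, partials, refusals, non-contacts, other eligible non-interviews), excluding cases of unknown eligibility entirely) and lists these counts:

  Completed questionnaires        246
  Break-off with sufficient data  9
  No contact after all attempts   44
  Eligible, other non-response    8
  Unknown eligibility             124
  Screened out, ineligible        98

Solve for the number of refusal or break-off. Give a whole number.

Num: 246 + 9 = 255
RR6 = 255 / D = 0.597
D = 255 / 0.597 = 427.1
Rest of base = 307
refusal or break-off = 427.1 − 307 ≈ 120

120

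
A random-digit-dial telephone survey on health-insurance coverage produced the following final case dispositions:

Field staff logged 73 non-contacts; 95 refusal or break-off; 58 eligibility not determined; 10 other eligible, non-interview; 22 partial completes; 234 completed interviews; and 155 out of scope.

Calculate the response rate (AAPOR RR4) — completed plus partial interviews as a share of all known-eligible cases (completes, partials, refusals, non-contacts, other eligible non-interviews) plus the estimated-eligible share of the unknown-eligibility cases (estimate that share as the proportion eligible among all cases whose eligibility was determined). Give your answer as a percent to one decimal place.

53.7%

Numerator = 234 + 22 = 256
Determined eligible = 234 + 22 + 95 + 73 + 10 = 434
e = 434 / (434 + 155) = 434 / 589 = 0.7368
Estimated eligible among unknowns = 0.7368 × 58 = 42.73
Denom = 434 + 42.73 = 476.73
RR4 = 256 / 476.73 = 0.5370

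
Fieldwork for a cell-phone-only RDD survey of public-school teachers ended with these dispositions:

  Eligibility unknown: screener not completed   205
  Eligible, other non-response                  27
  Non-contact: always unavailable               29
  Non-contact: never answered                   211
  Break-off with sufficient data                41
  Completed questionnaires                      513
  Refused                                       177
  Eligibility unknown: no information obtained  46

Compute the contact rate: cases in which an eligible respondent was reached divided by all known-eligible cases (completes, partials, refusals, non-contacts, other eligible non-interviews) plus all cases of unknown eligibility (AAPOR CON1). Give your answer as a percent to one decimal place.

60.7%

Never reached = 211 + 29 = 240
Unknown if eligible = 205 + 46 = 251
Numerator → 513 + 41 + 177 + 27 = 758
Denom → 513 + 41 + 177 + 240 + 27 + 251 = 1249
CON1 = 758 / 1249 = 0.6069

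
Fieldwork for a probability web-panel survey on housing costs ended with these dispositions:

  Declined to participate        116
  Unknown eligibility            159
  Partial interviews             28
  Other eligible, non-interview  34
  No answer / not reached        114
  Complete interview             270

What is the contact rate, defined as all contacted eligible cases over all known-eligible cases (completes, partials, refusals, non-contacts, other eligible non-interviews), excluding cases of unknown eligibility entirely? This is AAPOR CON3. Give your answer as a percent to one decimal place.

79.7%

Num → 270 + 28 + 116 + 34 = 448
Denominator → 270 + 28 + 116 + 114 + 34 = 562
CON3 = 448 / 562 = 0.7972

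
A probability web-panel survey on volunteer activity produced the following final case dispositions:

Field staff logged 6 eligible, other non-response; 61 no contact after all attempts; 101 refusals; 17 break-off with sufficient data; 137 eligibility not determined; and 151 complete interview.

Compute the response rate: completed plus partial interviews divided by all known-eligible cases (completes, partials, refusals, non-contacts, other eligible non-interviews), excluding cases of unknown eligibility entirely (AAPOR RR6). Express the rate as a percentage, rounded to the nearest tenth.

50.0%

Top: 151 + 17 = 168
Base: 151 + 17 + 101 + 61 + 6 = 336
RR6 = 168 / 336 = 0.5000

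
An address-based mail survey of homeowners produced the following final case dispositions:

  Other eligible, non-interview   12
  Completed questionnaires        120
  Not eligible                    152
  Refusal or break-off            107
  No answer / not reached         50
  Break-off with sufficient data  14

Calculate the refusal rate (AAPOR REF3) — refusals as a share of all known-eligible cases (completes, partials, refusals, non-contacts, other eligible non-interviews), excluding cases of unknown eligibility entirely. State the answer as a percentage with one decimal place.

Top → 107
Denom → 120 + 14 + 107 + 50 + 12 = 303
REF3 = 107 / 303 = 0.3531

35.3%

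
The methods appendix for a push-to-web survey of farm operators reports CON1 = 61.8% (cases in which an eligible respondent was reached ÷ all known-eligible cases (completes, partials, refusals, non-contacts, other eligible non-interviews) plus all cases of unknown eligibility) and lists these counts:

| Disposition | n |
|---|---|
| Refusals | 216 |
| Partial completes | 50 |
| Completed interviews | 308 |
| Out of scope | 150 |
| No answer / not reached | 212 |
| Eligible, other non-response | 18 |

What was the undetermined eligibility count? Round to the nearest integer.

Numerator = 308 + 50 + 216 + 18 = 592
CON1 = 592 / D = 0.618
D = 592 / 0.618 = 957.9
Other denominator terms total 804
undetermined eligibility = 957.9 − 804 ≈ 154

154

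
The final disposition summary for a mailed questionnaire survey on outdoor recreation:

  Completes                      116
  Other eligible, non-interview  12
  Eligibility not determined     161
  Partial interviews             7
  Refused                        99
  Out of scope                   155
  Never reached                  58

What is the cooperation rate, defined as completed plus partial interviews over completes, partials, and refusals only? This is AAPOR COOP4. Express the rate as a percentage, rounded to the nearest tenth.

Numerator → 116 + 7 = 123
Denom → 116 + 7 + 99 = 222
COOP4 = 123 / 222 = 0.5541

55.4%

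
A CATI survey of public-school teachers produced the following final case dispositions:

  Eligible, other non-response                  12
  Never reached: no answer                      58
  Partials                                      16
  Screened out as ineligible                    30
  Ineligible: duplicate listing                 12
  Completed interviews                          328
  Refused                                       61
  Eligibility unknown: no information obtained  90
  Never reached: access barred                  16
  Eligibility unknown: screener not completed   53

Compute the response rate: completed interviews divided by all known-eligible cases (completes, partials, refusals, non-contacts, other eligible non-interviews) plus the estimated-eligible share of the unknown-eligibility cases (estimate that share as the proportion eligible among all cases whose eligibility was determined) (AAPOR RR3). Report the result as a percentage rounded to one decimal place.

52.7%

No answer / not reached = 58 + 16 = 74
Undetermined eligibility = 53 + 90 = 143
Out of scope = 30 + 12 = 42
Top: 328
Known eligible: 328 + 16 + 61 + 74 + 12 = 491
e = 491 / (491 + 42) = 491 / 533 = 0.9212
Estimated eligible among unknowns: 0.9212 × 143 = 131.73
Base: 491 + 131.73 = 622.73
RR3 = 328 / 622.73 = 0.5267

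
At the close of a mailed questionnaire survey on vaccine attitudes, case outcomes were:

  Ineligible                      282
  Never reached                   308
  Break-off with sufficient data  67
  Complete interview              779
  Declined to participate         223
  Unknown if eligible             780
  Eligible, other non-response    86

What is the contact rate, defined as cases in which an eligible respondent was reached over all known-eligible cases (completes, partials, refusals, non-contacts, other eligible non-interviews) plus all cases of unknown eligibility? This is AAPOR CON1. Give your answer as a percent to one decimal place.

Num → 779 + 67 + 223 + 86 = 1155
Denominator → 779 + 67 + 223 + 308 + 86 + 780 = 2243
CON1 = 1155 / 2243 = 0.5149

51.5%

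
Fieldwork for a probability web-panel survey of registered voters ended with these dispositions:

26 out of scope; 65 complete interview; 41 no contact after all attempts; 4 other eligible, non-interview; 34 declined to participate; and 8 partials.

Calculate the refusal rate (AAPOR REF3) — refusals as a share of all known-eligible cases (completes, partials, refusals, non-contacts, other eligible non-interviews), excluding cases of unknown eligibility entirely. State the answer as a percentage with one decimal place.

Num → 34
Denom → 65 + 8 + 34 + 41 + 4 = 152
REF3 = 34 / 152 = 0.2237

22.4%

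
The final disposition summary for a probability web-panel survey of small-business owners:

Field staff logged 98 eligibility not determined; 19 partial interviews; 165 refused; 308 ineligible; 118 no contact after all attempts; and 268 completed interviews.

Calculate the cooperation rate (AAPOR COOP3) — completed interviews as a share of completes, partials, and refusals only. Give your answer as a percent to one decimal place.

Numerator → 268
Denominator → 268 + 19 + 165 = 452
COOP3 = 268 / 452 = 0.5929

59.3%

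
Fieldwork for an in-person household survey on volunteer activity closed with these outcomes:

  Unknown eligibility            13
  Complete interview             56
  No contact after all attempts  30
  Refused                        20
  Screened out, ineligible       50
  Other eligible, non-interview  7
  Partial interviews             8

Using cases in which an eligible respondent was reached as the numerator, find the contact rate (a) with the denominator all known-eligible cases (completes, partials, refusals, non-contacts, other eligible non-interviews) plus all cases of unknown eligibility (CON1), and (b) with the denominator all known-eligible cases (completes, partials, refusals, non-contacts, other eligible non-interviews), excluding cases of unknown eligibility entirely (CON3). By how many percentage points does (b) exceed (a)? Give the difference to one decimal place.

Numerator = 56 + 8 + 20 + 7 = 91
Base = 56 + 8 + 20 + 30 + 7 + 13 = 134
CON1 = 91 / 134 = 0.6791
Base = 56 + 8 + 20 + 30 + 7 = 121
CON3 = 91 / 121 = 0.7521
Difference = 75.21 − 67.91 = 7.30 percentage points

7.3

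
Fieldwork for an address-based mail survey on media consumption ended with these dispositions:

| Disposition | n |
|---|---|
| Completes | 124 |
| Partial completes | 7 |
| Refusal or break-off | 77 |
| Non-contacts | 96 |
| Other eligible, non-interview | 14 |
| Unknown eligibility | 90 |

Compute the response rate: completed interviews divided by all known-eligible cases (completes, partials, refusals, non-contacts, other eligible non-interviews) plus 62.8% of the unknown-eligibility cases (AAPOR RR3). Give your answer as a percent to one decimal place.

Numerator → 124
Known eligible → 124 + 7 + 77 + 96 + 14 = 318
Estimated eligible among unknowns → 0.6280 × 90 = 56.52
Denom → 318 + 56.52 = 374.52
RR3 = 124 / 374.52 = 0.3311

33.1%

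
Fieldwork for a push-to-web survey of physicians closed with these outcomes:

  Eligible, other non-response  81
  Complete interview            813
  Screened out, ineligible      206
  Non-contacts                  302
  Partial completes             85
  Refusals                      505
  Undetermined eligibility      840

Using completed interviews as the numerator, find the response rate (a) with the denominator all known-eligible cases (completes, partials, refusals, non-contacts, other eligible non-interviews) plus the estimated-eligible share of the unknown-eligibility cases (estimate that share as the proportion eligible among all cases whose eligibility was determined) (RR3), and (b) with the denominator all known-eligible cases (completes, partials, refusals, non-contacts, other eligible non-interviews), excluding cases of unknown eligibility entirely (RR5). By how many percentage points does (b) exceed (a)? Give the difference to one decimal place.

Top → 813
Known eligible → 813 + 85 + 505 + 302 + 81 = 1786
e = 1786 / (1786 + 206) = 1786 / 1992 = 0.8966
Estimated eligible among unknowns → 0.8966 × 840 = 753.14
Base → 1786 + 753.14 = 2539.14
RR3 = 813 / 2539.14 = 0.3202
Base → 813 + 85 + 505 + 302 + 81 = 1786
RR5 = 813 / 1786 = 0.4552
Difference = 45.52 − 32.02 = 13.50 percentage points

13.5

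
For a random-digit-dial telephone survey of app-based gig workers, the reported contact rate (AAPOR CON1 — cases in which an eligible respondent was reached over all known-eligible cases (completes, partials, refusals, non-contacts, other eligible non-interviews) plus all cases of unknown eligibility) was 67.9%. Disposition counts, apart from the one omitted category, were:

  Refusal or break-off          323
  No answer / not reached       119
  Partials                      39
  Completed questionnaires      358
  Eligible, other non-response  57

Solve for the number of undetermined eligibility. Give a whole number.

248

Num → 358 + 39 + 323 + 57 = 777
CON1 = 777 / D = 0.679
D = 777 / 0.679 = 1144.3
Other denominator terms total 896
undetermined eligibility = 1144.3 − 896 ≈ 248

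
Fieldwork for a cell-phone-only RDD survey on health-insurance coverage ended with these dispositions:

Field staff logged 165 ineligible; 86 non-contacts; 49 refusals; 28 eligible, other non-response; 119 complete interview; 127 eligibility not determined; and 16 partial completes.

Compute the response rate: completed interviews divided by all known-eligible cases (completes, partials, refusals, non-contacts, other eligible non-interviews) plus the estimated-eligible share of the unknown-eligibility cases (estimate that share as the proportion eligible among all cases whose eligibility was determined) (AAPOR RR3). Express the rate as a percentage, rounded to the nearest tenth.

31.3%

Top = 119
Determined eligible = 119 + 16 + 49 + 86 + 28 = 298
e = 298 / (298 + 165) = 298 / 463 = 0.6436
e × U = 0.6436 × 127 = 81.74
Denom = 298 + 81.74 = 379.74
RR3 = 119 / 379.74 = 0.3134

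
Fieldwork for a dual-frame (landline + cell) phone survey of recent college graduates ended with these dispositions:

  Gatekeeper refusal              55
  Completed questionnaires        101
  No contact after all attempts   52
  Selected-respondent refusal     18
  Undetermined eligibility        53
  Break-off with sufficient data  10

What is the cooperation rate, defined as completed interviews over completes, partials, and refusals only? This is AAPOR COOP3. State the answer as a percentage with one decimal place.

54.9%

Declined to participate = 55 + 18 = 73
Numerator: 101
Denominator: 101 + 10 + 73 = 184
COOP3 = 101 / 184 = 0.5489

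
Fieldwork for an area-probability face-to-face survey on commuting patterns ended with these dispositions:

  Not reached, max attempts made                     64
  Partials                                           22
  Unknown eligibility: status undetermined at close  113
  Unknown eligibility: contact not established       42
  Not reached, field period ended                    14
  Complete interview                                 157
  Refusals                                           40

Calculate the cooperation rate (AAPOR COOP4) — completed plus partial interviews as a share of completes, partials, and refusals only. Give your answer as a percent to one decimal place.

Non-contacts = 14 + 64 = 78
Unknown eligibility = 42 + 113 = 155
Top → 157 + 22 = 179
Base → 157 + 22 + 40 = 219
COOP4 = 179 / 219 = 0.8174

81.7%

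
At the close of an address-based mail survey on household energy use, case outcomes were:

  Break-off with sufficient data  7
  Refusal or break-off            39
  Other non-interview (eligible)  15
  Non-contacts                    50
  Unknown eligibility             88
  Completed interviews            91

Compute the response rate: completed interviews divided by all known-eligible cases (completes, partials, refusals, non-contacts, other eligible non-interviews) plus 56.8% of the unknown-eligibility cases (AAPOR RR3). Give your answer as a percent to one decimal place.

Numerator → 91
Determined eligible → 91 + 7 + 39 + 50 + 15 = 202
Estimated eligible among unknowns → 0.5680 × 88 = 49.98
Denominator → 202 + 49.98 = 251.98
RR3 = 91 / 251.98 = 0.3611

36.1%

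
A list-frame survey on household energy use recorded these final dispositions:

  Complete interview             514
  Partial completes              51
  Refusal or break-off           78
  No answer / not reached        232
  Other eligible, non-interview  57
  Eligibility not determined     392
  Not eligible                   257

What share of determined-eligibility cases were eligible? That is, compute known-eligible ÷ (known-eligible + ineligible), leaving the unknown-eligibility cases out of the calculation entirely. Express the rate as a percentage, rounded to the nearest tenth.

Determined eligible → 514 + 51 + 78 + 232 + 57 = 932
e = 932 / (932 + 257) = 932 / 1189 = 0.7839

78.4%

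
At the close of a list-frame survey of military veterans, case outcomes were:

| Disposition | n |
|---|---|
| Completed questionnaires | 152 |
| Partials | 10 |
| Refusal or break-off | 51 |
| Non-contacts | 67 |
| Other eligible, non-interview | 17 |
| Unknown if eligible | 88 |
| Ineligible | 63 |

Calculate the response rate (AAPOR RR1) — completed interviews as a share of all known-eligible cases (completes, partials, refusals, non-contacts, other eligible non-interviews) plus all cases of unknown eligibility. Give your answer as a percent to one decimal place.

Numerator → 152
Denom → 152 + 10 + 51 + 67 + 17 + 88 = 385
RR1 = 152 / 385 = 0.3948

39.5%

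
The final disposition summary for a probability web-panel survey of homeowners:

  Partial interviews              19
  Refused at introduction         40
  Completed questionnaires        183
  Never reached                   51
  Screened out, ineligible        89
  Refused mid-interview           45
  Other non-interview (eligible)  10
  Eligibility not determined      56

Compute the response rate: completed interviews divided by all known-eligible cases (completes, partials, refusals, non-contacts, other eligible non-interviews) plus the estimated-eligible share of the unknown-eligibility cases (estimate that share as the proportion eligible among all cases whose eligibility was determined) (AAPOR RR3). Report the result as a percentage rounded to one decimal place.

46.6%

Refused = 40 + 45 = 85
Numerator: 183
Known eligible: 183 + 19 + 85 + 51 + 10 = 348
e = 348 / (348 + 89) = 348 / 437 = 0.7963
e × U: 0.7963 × 56 = 44.59
Denom: 348 + 44.59 = 392.59
RR3 = 183 / 392.59 = 0.4661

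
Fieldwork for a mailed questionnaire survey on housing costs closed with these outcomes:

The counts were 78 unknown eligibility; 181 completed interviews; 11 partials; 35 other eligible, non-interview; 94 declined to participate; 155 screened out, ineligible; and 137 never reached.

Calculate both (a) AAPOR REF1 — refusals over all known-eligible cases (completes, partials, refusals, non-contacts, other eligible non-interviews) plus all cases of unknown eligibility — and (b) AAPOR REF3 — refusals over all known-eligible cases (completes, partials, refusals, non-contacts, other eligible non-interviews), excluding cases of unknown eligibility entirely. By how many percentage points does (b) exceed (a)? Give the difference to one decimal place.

3.0

Top → 94
Denom → 181 + 11 + 94 + 137 + 35 + 78 = 536
REF1 = 94 / 536 = 0.1754
Denom → 181 + 11 + 94 + 137 + 35 = 458
REF3 = 94 / 458 = 0.2052
Difference = 20.52 − 17.54 = 2.98 percentage points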